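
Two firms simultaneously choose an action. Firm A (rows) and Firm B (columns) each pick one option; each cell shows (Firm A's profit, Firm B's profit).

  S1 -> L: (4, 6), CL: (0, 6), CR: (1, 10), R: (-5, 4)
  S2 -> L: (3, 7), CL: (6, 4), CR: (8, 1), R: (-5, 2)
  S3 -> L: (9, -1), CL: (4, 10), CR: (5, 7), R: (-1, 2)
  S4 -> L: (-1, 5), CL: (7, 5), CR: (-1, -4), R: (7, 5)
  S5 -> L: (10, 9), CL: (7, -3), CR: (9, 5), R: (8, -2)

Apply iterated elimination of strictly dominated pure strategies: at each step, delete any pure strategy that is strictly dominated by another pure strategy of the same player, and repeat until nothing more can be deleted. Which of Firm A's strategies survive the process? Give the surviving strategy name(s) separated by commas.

S4, S5

Row S1 is eliminated: S3 beats it against every remaining column (L: 9>4, CL: 4>0, CR: 5>1, R: -1>-5).
Row S2 is eliminated: S5 beats it against every remaining column (L: 10>3, CL: 7>6, CR: 9>8, R: 8>-5).
Row S3 is eliminated: S5 beats it against every remaining column (L: 10>9, CL: 7>4, CR: 9>5, R: 8>-1).
Firm B's strategy CR is strictly dominated by L (S4: 5>-4, S5: 9>5) and is removed.
Among the remaining strategies, none is strictly dominated by another pure strategy of the same player, so the elimination stops.
Surviving strategies — Firm A: {S4, S5}; Firm B: {L, CL, R}.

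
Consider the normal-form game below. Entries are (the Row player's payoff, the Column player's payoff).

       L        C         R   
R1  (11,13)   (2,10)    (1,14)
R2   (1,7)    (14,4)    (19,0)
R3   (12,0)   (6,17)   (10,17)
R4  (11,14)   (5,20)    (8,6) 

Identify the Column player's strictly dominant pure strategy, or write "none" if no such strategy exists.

L fails to dominate C at R3 (0<17).
C fails to dominate L at R1 (10<13).
R fails to dominate L at R2 (0<7).
No single strategy dominates all the others.

none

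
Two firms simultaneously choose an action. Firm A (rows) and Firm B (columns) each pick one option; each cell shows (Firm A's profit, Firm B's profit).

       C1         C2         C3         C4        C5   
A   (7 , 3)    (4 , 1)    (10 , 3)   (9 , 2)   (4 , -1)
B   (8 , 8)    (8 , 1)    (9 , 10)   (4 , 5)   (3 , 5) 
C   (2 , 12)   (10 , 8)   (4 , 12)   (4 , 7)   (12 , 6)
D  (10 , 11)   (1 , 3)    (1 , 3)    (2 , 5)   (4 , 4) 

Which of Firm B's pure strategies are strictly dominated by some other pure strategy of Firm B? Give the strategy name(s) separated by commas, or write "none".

C1 is not dominated — it holds its own against C2 at A (3>1); C3 at A (3=3); C4 at A (3>2); C5 at A (3>-1).
C1 strictly dominates C2 — A: 3>1, B: 8>1, C: 12>8, D: 11>3.
Nothing dominates C3: C1 at A (3=3); C2 at A (3>1); C4 at A (3>2); C5 at A (3>-1).
C4 is strictly dominated by C1 (A: 3>2, B: 8>5, C: 12>7, D: 11>5).
C5: dominated, since C1 does at least as well everywhere (A: 3>-1, B: 8>5, C: 12>6, D: 11>4).

C2, C4, C5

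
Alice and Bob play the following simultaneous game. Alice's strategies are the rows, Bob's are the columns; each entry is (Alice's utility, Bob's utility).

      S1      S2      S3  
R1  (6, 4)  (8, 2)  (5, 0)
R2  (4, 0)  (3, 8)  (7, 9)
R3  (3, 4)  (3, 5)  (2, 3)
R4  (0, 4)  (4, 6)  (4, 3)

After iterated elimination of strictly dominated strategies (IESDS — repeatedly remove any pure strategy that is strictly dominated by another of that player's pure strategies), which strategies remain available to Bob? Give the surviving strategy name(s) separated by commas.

For Alice, R1 strictly dominates R3 on the remaining columns (S1: 6>3, S2: 8>3, S3: 5>2); eliminate R3.
Row R4 is eliminated: R1 beats it against every remaining column (S1: 6>0, S2: 8>4, S3: 5>4).
Among the remaining strategies, none is strictly dominated by another pure strategy of the same player, so the elimination stops.
Surviving strategies — Alice: {R1, R2}; Bob: {S1, S2, S3}.

S1, S2, S3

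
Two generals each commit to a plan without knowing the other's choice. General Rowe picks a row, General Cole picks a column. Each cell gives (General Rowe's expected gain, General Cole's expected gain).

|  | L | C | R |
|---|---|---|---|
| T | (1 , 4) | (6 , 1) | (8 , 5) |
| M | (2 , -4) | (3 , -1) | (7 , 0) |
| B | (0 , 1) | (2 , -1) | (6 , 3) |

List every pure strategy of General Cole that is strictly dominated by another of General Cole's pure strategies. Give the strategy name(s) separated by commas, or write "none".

L, C

L: dominated, since R does at least as well everywhere (T: 5>4, M: 0>-4, B: 3>1).
R strictly dominates C — T: 5>1, M: 0>-1, B: 3>-1.
R: no other strategy beats it everywhere (L at T (5>4); C at T (5>1)).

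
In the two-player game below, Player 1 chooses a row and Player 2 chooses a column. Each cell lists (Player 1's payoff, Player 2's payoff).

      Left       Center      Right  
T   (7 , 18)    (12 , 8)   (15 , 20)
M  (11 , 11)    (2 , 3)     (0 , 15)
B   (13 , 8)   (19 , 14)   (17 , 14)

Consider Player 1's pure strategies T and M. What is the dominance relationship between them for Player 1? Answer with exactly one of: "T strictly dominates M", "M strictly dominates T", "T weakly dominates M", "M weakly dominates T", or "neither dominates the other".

neither dominates the other

Compare T to M across each choice by Player 2: Left: 7<11, Center: 12>2, Right: 15>0.
T does better at Center, Right but worse at Left; neither strategy dominates the other.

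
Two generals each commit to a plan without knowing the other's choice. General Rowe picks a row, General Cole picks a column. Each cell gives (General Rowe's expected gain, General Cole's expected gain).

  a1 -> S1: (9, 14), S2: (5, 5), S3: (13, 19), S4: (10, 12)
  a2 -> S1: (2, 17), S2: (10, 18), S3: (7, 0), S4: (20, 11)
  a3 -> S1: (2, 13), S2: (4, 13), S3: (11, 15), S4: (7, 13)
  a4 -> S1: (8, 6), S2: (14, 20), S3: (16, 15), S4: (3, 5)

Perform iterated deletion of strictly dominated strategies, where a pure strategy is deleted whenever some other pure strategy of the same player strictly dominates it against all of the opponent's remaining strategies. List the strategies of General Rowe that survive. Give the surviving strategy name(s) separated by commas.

General Rowe's strategy a3 is strictly dominated by a1 (S1: 9>2, S2: 5>4, S3: 13>11, S4: 10>7) and is removed.
Column S4 is eliminated: S1 beats it against every remaining row (a1: 14>12, a2: 17>11, a4: 6>5).
Row a2 is eliminated: a4 beats it against every remaining column (S1: 8>2, S2: 14>10, S3: 16>7).
Column S1 is eliminated: S3 beats it against every remaining row (a1: 19>14, a4: 15>6).
Row a1 is eliminated: a4 beats it against every remaining column (S2: 14>5, S3: 16>13).
Column S3 is eliminated: S2 beats it against every remaining row (a4: 20>15).
Among the remaining strategies, none is strictly dominated by another pure strategy of the same player, so the elimination stops.
Surviving strategies — General Rowe: {a4}; General Cole: {S2}.

a4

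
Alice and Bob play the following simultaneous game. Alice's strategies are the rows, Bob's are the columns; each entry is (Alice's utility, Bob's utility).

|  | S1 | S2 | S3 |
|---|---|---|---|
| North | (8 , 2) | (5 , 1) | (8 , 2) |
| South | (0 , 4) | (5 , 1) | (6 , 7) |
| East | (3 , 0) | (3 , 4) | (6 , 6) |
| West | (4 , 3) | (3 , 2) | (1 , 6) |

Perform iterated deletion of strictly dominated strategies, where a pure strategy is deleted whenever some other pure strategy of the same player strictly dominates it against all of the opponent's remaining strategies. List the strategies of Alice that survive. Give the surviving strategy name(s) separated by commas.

Alice's strategy East is strictly dominated by North (S1: 8>3, S2: 5>3, S3: 8>6) and is removed.
Row West is eliminated: North beats it against every remaining column (S1: 8>4, S2: 5>3, S3: 8>1).
For Bob, S1 strictly dominates S2 on the remaining rows (North: 2>1, South: 4>1); eliminate S2.
For Alice, North strictly dominates South on the remaining columns (S1: 8>0, S3: 8>6); eliminate South.
Among the remaining strategies, none is strictly dominated by another pure strategy of the same player, so the elimination stops.
Surviving strategies — Alice: {North}; Bob: {S1, S3}.

North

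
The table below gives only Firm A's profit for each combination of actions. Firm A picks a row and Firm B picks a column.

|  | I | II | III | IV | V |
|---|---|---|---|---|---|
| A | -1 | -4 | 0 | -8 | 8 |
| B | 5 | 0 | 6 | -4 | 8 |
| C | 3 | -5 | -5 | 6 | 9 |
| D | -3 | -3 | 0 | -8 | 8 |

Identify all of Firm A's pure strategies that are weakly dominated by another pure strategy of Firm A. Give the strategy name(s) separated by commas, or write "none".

A, D

A: dominated, since B does at least as well everywhere (I: 5>-1, II: 0>-4, III: 6>0, IV: -4>-8, V: 8=8).
Nothing dominates B: A at I (5>-1); C at I (5>3); D at I (5>-3).
C: no other strategy beats it everywhere (A at I (3>-1); B at IV (6>-4); D at I (3>-3)).
B weakly dominates D — I: 5>-3, II: 0>-3, III: 6>0, IV: -4>-8, V: 8=8.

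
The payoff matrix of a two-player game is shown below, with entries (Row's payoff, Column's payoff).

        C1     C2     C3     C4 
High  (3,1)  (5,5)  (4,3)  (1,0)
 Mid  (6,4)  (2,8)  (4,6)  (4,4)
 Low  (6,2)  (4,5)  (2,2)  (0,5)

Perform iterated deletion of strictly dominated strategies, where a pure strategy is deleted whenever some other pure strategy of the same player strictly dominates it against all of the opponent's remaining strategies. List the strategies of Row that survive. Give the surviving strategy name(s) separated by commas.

For Column, C2 strictly dominates C1 on the remaining rows (High: 5>1, Mid: 8>4, Low: 5>2); eliminate C1.
For Row, High strictly dominates Low on the remaining columns (C2: 5>4, C3: 4>2, C4: 1>0); eliminate Low.
Column C3 is eliminated: C2 beats it against every remaining row (High: 5>3, Mid: 8>6).
Column's strategy C4 is strictly dominated by C2 (High: 5>0, Mid: 8>4) and is removed.
For Row, High strictly dominates Mid on the remaining columns (C2: 5>2); eliminate Mid.
Among the remaining strategies, none is strictly dominated by another pure strategy of the same player, so the elimination stops.
Surviving strategies — Row: {High}; Column: {C2}.

High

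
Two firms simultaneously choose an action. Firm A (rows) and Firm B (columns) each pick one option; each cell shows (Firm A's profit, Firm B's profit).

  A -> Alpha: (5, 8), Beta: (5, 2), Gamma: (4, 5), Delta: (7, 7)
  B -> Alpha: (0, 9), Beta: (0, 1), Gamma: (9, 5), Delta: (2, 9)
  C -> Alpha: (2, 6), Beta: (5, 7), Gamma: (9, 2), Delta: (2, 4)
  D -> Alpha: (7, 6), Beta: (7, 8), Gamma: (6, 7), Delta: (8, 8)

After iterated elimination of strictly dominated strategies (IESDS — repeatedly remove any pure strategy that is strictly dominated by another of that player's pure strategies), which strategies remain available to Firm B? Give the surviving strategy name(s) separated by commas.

Beta, Delta

Row A is eliminated: D beats it against every remaining column (Alpha: 7>5, Beta: 7>5, Gamma: 6>4, Delta: 8>7).
For Firm B, Delta strictly dominates Gamma on the remaining rows (B: 9>5, C: 4>2, D: 8>7); eliminate Gamma.
Row B is eliminated: D beats it against every remaining column (Alpha: 7>0, Beta: 7>0, Delta: 8>2).
Row C is eliminated: D beats it against every remaining column (Alpha: 7>2, Beta: 7>5, Delta: 8>2).
For Firm B, Beta strictly dominates Alpha on the remaining rows (D: 8>6); eliminate Alpha.
Among the remaining strategies, none is strictly dominated by another pure strategy of the same player, so the elimination stops.
Surviving strategies — Firm A: {D}; Firm B: {Beta, Delta}.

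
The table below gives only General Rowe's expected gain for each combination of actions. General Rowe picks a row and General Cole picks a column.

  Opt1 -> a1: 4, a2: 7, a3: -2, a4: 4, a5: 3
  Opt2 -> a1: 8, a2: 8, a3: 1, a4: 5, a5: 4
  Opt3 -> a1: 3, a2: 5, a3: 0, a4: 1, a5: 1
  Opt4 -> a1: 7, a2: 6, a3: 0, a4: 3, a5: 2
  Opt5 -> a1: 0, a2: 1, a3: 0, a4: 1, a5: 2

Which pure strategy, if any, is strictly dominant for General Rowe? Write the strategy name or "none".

Opt2 vs Opt1: a1: 8>4, a2: 8>7, a3: 1>-2, a4: 5>4, a5: 4>3.
Opt2 vs Opt3: a1: 8>3, a2: 8>5, a3: 1>0, a4: 5>1, a5: 4>1.
Opt2 vs Opt4: a1: 8>7, a2: 8>6, a3: 1>0, a4: 5>3, a5: 4>2.
Opt2 vs Opt5: a1: 8>0, a2: 8>1, a3: 1>0, a4: 5>1, a5: 4>2.
Opt2 strictly beats every other strategy against every opponent action, so it is strictly dominant.

Opt2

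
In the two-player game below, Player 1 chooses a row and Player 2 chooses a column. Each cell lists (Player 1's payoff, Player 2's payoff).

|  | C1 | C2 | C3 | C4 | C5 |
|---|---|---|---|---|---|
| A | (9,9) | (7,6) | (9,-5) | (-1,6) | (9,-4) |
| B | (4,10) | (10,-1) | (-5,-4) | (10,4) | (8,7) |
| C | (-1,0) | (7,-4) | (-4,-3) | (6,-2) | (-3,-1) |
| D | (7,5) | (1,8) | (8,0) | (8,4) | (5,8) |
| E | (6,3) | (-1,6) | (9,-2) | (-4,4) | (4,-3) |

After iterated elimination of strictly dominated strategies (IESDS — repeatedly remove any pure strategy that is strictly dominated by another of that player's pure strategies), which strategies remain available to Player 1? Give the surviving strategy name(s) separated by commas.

For Player 2, C1 strictly dominates C3 on the remaining rows (A: 9>-5, B: 10>-4, C: 0>-3, D: 5>0, E: 3>-2); eliminate C3.
Row C is eliminated: B beats it against every remaining column (C1: 4>-1, C2: 10>7, C4: 10>6, C5: 8>-3).
For Player 1, A strictly dominates E on the remaining columns (C1: 9>6, C2: 7>-1, C4: -1>-4, C5: 9>4); eliminate E.
Player 2's strategy C4 is strictly dominated by C1 (A: 9>6, B: 10>4, D: 5>4) and is removed.
Row D is eliminated: A beats it against every remaining column (C1: 9>7, C2: 7>1, C5: 9>5).
Player 2's strategy C2 is strictly dominated by C1 (A: 9>6, B: 10>-1) and is removed.
For Player 1, A strictly dominates B on the remaining columns (C1: 9>4, C5: 9>8); eliminate B.
Player 2's strategy C5 is strictly dominated by C1 (A: 9>-4) and is removed.
Among the remaining strategies, none is strictly dominated by another pure strategy of the same player, so the elimination stops.
Surviving strategies — Player 1: {A}; Player 2: {C1}.

A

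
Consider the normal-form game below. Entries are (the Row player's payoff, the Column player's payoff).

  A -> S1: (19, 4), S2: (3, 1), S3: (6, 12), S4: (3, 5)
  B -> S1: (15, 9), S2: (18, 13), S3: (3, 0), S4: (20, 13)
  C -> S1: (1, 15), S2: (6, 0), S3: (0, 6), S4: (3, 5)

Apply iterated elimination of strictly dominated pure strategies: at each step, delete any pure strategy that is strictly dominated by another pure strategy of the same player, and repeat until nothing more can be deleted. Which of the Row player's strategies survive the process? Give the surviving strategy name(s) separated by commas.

A, B

For the Row player, B strictly dominates C on the remaining columns (S1: 15>1, S2: 18>6, S3: 3>0, S4: 20>3); eliminate C.
Column S1 is eliminated: S4 beats it against every remaining row (A: 5>4, B: 13>9).
Among the remaining strategies, none is strictly dominated by another pure strategy of the same player, so the elimination stops.
Surviving strategies — the Row player: {A, B}; the Column player: {S2, S3, S4}.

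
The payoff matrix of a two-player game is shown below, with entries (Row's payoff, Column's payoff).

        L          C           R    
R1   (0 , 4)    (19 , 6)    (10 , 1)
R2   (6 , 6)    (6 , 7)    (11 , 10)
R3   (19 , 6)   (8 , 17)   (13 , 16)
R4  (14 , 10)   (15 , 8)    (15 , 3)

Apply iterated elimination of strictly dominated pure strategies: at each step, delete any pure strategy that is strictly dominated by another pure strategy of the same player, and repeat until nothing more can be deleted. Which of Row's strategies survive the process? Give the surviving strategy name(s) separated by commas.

Row's strategy R2 is strictly dominated by R3 (L: 19>6, C: 8>6, R: 13>11) and is removed.
Column's strategy R is strictly dominated by C (R1: 6>1, R3: 17>16, R4: 8>3) and is removed.
Among the remaining strategies, none is strictly dominated by another pure strategy of the same player, so the elimination stops.
Surviving strategies — Row: {R1, R3, R4}; Column: {L, C}.

R1, R3, R4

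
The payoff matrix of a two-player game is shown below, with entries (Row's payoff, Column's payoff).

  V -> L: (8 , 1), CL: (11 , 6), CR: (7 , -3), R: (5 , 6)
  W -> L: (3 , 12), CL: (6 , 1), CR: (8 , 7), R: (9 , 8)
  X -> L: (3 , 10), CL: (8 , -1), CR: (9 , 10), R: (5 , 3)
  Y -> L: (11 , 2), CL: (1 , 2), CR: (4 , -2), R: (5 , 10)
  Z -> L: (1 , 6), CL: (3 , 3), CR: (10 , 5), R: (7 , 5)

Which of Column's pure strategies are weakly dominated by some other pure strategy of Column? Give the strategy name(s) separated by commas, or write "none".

CL, CR

Nothing dominates L: CL at W (12>1); CR at V (1>-3); R at W (12>8).
CL is weakly dominated by R (V: 6=6, W: 8>1, X: 3>-1, Y: 10>2, Z: 5>3).
CR: dominated, since L does at least as well everywhere (V: 1>-3, W: 12>7, X: 10=10, Y: 2>-2, Z: 6>5).
R is not dominated — it holds its own against L at V (6>1); CL at W (8>1); CR at V (6>-3).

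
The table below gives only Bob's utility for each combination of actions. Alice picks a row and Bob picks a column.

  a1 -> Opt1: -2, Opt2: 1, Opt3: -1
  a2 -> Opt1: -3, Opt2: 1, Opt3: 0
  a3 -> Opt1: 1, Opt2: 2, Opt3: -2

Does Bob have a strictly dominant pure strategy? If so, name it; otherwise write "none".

Opt2

Opt2 vs Opt1: a1: 1>-2, a2: 1>-3, a3: 2>1.
Opt2 vs Opt3: a1: 1>-1, a2: 1>0, a3: 2>-2.
Opt2 strictly beats every other strategy against every opponent action, so it is strictly dominant.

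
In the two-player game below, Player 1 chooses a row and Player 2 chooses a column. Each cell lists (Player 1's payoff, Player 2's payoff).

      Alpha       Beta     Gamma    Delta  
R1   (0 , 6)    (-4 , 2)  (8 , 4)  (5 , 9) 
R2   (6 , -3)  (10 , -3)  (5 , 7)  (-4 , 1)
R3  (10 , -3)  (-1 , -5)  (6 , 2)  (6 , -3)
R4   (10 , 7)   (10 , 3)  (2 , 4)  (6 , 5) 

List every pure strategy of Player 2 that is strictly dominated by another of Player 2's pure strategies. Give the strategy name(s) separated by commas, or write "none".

Alpha: no other strategy beats it everywhere (Beta at R1 (6>2); Gamma at R1 (6>4); Delta at R3 (-3=-3)).
Beta: dominated, since Gamma does at least as well everywhere (R1: 4>2, R2: 7>-3, R3: 2>-5, R4: 4>3).
Gamma: no other strategy beats it everywhere (Alpha at R2 (7>-3); Beta at R1 (4>2); Delta at R2 (7>1)).
Nothing dominates Delta: Alpha at R1 (9>6); Beta at R1 (9>2); Gamma at R1 (9>4).

Beta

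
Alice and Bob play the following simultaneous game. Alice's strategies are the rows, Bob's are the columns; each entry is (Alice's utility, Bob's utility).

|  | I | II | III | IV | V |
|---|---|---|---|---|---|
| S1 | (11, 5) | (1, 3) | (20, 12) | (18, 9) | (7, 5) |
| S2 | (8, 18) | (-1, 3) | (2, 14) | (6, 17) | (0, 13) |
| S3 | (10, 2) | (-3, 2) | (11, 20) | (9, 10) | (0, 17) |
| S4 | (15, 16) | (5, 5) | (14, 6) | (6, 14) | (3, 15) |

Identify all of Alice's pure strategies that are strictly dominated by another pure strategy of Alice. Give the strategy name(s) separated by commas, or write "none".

S2, S3

S1: no other strategy beats it everywhere (S2 at I (11>8); S3 at I (11>10); S4 at III (20>14)).
S1 strictly dominates S2 — I: 11>8, II: 1>-1, III: 20>2, IV: 18>6, V: 7>0.
S1 strictly dominates S3 — I: 11>10, II: 1>-3, III: 20>11, IV: 18>9, V: 7>0.
S4: no other strategy beats it everywhere (S1 at I (15>11); S2 at I (15>8); S3 at I (15>10)).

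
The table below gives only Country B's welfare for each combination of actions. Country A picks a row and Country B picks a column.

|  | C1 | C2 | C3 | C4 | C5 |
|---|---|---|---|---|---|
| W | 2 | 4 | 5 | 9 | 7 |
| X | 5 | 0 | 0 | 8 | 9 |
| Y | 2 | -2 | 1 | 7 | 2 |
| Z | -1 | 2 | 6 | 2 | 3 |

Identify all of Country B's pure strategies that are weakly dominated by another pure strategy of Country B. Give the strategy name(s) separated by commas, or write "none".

C1, C2

C1: dominated, since C4 does at least as well everywhere (W: 9>2, X: 8>5, Y: 7>2, Z: 2>-1).
C2 is weakly dominated by C3 (W: 5>4, X: 0=0, Y: 1>-2, Z: 6>2).
Nothing dominates C3: C1 at W (5>2); C2 at W (5>4); C4 at Z (6>2); C5 at Z (6>3).
C4: no other strategy beats it everywhere (C1 at W (9>2); C2 at W (9>4); C3 at W (9>5); C5 at W (9>7)).
C5 is not dominated — it holds its own against C1 at W (7>2); C2 at W (7>4); C3 at W (7>5); C4 at X (9>8).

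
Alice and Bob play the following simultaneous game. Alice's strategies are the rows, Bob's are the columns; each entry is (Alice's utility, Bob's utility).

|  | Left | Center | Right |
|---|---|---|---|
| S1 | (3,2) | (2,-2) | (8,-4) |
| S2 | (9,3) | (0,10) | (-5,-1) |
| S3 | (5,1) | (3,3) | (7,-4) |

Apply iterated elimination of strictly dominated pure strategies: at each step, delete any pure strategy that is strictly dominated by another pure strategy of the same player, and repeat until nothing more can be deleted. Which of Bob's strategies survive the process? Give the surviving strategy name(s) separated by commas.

For Bob, Left strictly dominates Right on the remaining rows (S1: 2>-4, S2: 3>-1, S3: 1>-4); eliminate Right.
Alice's strategy S1 is strictly dominated by S3 (Left: 5>3, Center: 3>2) and is removed.
Bob's strategy Left is strictly dominated by Center (S2: 10>3, S3: 3>1) and is removed.
For Alice, S3 strictly dominates S2 on the remaining columns (Center: 3>0); eliminate S2.
Among the remaining strategies, none is strictly dominated by another pure strategy of the same player, so the elimination stops.
Surviving strategies — Alice: {S3}; Bob: {Center}.

Center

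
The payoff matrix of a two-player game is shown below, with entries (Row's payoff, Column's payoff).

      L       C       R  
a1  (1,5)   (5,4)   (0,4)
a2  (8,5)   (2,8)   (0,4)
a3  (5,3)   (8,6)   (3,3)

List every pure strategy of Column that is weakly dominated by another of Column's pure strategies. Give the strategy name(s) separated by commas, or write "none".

R

L: no other strategy beats it everywhere (C at a1 (5>4); R at a1 (5>4)).
Nothing dominates C: L at a2 (8>5); R at a2 (8>4).
R: dominated, since L does at least as well everywhere (a1: 5>4, a2: 5>4, a3: 3=3).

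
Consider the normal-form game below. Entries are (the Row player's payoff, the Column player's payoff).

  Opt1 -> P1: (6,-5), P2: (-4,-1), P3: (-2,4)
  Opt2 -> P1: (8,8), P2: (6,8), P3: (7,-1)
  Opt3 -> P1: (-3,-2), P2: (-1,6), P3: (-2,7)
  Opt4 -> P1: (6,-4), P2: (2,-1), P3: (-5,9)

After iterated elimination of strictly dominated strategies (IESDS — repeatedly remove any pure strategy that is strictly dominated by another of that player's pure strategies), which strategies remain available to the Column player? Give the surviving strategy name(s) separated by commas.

P1, P2

Row Opt1 is eliminated: Opt2 beats it against every remaining column (P1: 8>6, P2: 6>-4, P3: 7>-2).
Row Opt3 is eliminated: Opt2 beats it against every remaining column (P1: 8>-3, P2: 6>-1, P3: 7>-2).
The Row player's strategy Opt4 is strictly dominated by Opt2 (P1: 8>6, P2: 6>2, P3: 7>-5) and is removed.
The Column player's strategy P3 is strictly dominated by P1 (Opt2: 8>-1) and is removed.
Among the remaining strategies, none is strictly dominated by another pure strategy of the same player, so the elimination stops.
Surviving strategies — the Row player: {Opt2}; the Column player: {P1, P2}.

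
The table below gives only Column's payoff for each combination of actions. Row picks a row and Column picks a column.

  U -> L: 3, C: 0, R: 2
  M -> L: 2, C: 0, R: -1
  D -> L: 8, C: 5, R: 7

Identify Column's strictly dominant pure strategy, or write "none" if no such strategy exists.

L vs C: U: 3>0, M: 2>0, D: 8>5.
L vs R: U: 3>2, M: 2>-1, D: 8>7.
L strictly beats every other strategy against every opponent action, so it is strictly dominant.

L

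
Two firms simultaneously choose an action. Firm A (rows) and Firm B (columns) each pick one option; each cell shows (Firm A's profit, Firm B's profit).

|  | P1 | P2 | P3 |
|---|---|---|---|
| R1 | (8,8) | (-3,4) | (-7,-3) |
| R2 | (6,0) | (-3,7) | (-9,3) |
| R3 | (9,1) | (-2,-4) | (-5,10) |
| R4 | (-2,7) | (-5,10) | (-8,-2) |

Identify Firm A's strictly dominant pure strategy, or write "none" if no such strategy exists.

R3

R3 vs R1: P1: 9>8, P2: -2>-3, P3: -5>-7.
R3 vs R2: P1: 9>6, P2: -2>-3, P3: -5>-9.
R3 vs R4: P1: 9>-2, P2: -2>-5, P3: -5>-8.
R3 strictly beats every other strategy against every opponent action, so it is strictly dominant.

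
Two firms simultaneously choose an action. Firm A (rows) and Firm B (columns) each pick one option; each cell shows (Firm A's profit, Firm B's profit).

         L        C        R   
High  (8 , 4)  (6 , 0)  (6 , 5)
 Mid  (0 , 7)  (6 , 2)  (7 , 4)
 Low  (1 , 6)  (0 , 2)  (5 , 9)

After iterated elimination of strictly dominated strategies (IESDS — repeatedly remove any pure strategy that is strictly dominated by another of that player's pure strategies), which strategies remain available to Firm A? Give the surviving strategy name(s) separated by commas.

High, Mid

For Firm A, High strictly dominates Low on the remaining columns (L: 8>1, C: 6>0, R: 6>5); eliminate Low.
Firm B's strategy C is strictly dominated by L (High: 4>0, Mid: 7>2) and is removed.
Among the remaining strategies, none is strictly dominated by another pure strategy of the same player, so the elimination stops.
Surviving strategies — Firm A: {High, Mid}; Firm B: {L, R}.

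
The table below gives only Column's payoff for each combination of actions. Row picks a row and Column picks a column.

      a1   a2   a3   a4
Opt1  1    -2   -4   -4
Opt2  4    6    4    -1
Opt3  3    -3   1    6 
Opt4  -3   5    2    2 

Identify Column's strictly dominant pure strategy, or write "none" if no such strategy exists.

a1 fails to dominate a2 at Opt2 (4<6).
a2 fails to dominate a1 at Opt1 (-2<1).
a3 fails to dominate a1 at Opt1 (-4<1).
a4 fails to dominate a1 at Opt1 (-4<1).
No single strategy dominates all the others.

none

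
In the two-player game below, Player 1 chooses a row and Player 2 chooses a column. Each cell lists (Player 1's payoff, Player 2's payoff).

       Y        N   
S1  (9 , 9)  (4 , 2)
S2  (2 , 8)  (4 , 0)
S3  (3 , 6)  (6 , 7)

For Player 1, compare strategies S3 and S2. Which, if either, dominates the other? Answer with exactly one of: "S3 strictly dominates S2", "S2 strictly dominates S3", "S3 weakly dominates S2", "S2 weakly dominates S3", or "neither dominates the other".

S3 strictly dominates S2

Compare S3 to S2 across each choice by Player 2: Y: 3>2, N: 6>4.
S3 gives a strictly higher payoff against each choice by Player 2, so S3 strictly dominates S2.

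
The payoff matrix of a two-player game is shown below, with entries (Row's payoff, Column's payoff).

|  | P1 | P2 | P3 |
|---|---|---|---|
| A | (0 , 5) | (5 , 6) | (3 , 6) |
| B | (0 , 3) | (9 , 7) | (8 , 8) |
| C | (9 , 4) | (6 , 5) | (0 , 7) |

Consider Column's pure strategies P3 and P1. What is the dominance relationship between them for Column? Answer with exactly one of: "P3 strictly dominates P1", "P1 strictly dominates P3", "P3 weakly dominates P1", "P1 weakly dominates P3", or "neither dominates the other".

P3 strictly dominates P1

P3's payoffs vs P1's, by Row's action — A: 6>5, B: 8>3, C: 7>4.
Every comparison favours P3, so P3 strictly dominates P1.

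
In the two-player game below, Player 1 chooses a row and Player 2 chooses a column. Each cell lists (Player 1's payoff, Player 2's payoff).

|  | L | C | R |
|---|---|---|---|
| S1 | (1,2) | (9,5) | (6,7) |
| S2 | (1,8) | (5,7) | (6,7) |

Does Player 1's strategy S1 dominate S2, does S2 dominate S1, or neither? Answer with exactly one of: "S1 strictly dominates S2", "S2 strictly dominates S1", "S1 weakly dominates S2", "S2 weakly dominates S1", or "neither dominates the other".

S1's payoffs vs S2's, by Player 2's action — L: 1=1, C: 9>5, R: 6=6.
S1 is at least as good everywhere and strictly better somewhere (tied only at L, R), so S1 weakly but not strictly dominates S2.

S1 weakly dominates S2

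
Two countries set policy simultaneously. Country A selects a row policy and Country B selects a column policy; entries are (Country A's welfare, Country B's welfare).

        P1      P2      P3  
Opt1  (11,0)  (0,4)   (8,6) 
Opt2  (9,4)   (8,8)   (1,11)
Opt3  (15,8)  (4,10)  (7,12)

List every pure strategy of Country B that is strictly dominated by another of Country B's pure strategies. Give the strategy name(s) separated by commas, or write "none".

P1, P2

P1 is strictly dominated by P2 (Opt1: 4>0, Opt2: 8>4, Opt3: 10>8).
P3 strictly dominates P2 — Opt1: 6>4, Opt2: 11>8, Opt3: 12>10.
Nothing dominates P3: P1 at Opt1 (6>0); P2 at Opt1 (6>4).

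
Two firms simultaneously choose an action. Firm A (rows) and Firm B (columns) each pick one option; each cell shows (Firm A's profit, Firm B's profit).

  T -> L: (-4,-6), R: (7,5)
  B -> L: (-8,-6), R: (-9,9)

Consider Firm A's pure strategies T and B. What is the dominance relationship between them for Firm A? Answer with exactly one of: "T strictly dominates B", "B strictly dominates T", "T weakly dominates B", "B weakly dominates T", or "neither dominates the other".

T strictly dominates B

Compare T to B across each opponent action: L: -4>-8, R: 7>-9.
T gives a strictly higher payoff against each opponent action, so T strictly dominates B.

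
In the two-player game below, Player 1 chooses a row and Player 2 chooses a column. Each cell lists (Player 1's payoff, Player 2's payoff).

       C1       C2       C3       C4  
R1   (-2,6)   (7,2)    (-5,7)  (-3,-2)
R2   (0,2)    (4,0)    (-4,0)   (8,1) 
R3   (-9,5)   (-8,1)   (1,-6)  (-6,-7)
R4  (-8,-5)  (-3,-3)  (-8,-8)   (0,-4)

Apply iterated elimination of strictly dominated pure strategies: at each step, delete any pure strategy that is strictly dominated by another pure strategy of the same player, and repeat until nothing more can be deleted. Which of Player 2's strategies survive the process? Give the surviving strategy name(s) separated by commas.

C1

For Player 1, R2 strictly dominates R4 on the remaining columns (C1: 0>-8, C2: 4>-3, C3: -4>-8, C4: 8>0); eliminate R4.
Player 2's strategy C2 is strictly dominated by C1 (R1: 6>2, R2: 2>0, R3: 5>1) and is removed.
Row R1 is eliminated: R2 beats it against every remaining column (C1: 0>-2, C3: -4>-5, C4: 8>-3).
Player 2's strategy C3 is strictly dominated by C1 (R2: 2>0, R3: 5>-6) and is removed.
Player 1's strategy R3 is strictly dominated by R2 (C1: 0>-9, C4: 8>-6) and is removed.
Column C4 is eliminated: C1 beats it against every remaining row (R2: 2>1).
Among the remaining strategies, none is strictly dominated by another pure strategy of the same player, so the elimination stops.
Surviving strategies — Player 1: {R2}; Player 2: {C1}.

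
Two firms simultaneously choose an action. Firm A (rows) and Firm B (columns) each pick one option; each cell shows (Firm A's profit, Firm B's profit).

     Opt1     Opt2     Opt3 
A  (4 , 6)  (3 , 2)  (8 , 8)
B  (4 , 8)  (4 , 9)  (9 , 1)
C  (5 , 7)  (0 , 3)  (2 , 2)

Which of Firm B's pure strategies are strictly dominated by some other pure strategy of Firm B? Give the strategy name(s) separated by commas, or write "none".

Opt1: no other strategy beats it everywhere (Opt2 at A (6>2); Opt3 at B (8>1)).
Nothing dominates Opt2: Opt1 at B (9>8); Opt3 at B (9>1).
Nothing dominates Opt3: Opt1 at A (8>6); Opt2 at A (8>2).

none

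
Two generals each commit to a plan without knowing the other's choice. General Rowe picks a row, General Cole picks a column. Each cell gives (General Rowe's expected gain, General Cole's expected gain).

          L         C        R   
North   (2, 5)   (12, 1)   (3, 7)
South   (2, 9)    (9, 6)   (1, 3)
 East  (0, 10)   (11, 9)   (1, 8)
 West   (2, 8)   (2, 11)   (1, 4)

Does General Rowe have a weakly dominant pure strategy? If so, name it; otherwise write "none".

North vs South: L: 2=2, C: 12>9, R: 3>1.
North vs East: L: 2>0, C: 12>11, R: 3>1.
North vs West: L: 2=2, C: 12>2, R: 3>1.
North is at least as good as every other strategy against every opponent action, so it is weakly dominant.

North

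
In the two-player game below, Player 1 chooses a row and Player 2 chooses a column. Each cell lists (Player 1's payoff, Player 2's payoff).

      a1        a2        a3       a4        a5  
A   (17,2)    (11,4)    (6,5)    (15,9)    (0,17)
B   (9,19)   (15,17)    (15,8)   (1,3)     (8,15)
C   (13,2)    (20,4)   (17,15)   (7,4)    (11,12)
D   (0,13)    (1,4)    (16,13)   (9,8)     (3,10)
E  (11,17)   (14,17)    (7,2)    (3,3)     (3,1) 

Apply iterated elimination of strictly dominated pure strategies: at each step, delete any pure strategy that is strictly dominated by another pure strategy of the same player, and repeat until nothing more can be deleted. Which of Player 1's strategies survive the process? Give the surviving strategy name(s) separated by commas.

Row B is eliminated: C beats it against every remaining column (a1: 13>9, a2: 20>15, a3: 17>15, a4: 7>1, a5: 11>8).
Player 1's strategy E is strictly dominated by C (a1: 13>11, a2: 20>14, a3: 17>7, a4: 7>3, a5: 11>3) and is removed.
Player 2's strategy a2 is strictly dominated by a3 (A: 5>4, C: 15>4, D: 13>4) and is removed.
Player 2's strategy a4 is strictly dominated by a5 (A: 17>9, C: 12>4, D: 10>8) and is removed.
For Player 1, C strictly dominates D on the remaining columns (a1: 13>0, a3: 17>16, a5: 11>3); eliminate D.
Column a1 is eliminated: a3 beats it against every remaining row (A: 5>2, C: 15>2).
Player 1's strategy A is strictly dominated by C (a3: 17>6, a5: 11>0) and is removed.
Player 2's strategy a5 is strictly dominated by a3 (C: 15>12) and is removed.
Among the remaining strategies, none is strictly dominated by another pure strategy of the same player, so the elimination stops.
Surviving strategies — Player 1: {C}; Player 2: {a3}.

C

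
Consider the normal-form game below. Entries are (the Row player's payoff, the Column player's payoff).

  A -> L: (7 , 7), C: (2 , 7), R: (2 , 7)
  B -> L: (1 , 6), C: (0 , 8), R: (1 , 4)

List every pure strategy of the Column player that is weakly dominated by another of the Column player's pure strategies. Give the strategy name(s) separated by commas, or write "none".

L, R

L: dominated, since C does at least as well everywhere (A: 7=7, B: 8>6).
C is not dominated — it holds its own against L at B (8>6); R at B (8>4).
L weakly dominates R — A: 7=7, B: 6>4.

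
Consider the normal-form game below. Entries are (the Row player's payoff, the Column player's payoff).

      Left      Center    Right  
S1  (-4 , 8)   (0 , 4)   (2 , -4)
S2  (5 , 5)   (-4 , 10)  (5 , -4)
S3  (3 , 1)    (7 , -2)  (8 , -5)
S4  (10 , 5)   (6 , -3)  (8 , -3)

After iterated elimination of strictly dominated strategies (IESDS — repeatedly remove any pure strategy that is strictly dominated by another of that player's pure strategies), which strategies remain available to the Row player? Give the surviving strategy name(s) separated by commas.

For the Row player, S3 strictly dominates S1 on the remaining columns (Left: 3>-4, Center: 7>0, Right: 8>2); eliminate S1.
Row S2 is eliminated: S4 beats it against every remaining column (Left: 10>5, Center: 6>-4, Right: 8>5).
For the Column player, Left strictly dominates Center on the remaining rows (S3: 1>-2, S4: 5>-3); eliminate Center.
The Column player's strategy Right is strictly dominated by Left (S3: 1>-5, S4: 5>-3) and is removed.
The Row player's strategy S3 is strictly dominated by S4 (Left: 10>3) and is removed.
Among the remaining strategies, none is strictly dominated by another pure strategy of the same player, so the elimination stops.
Surviving strategies — the Row player: {S4}; the Column player: {Left}.

S4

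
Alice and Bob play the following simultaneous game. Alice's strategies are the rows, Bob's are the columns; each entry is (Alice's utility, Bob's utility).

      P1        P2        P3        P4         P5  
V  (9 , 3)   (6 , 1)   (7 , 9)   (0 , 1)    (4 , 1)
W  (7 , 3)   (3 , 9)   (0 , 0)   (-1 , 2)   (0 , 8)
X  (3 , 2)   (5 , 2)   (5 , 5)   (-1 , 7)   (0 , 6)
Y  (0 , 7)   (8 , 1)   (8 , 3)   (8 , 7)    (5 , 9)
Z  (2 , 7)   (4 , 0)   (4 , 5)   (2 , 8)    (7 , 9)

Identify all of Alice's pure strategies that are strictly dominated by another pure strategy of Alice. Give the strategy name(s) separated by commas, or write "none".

Nothing dominates V: W at P1 (9>7); X at P1 (9>3); Y at P1 (9>0); Z at P1 (9>2).
W is strictly dominated by V (P1: 9>7, P2: 6>3, P3: 7>0, P4: 0>-1, P5: 4>0).
X is strictly dominated by V (P1: 9>3, P2: 6>5, P3: 7>5, P4: 0>-1, P5: 4>0).
Nothing dominates Y: V at P2 (8>6); W at P2 (8>3); X at P2 (8>5); Z at P2 (8>4).
Z: no other strategy beats it everywhere (V at P4 (2>0); W at P2 (4>3); X at P4 (2>-1); Y at P1 (2>0)).

W, X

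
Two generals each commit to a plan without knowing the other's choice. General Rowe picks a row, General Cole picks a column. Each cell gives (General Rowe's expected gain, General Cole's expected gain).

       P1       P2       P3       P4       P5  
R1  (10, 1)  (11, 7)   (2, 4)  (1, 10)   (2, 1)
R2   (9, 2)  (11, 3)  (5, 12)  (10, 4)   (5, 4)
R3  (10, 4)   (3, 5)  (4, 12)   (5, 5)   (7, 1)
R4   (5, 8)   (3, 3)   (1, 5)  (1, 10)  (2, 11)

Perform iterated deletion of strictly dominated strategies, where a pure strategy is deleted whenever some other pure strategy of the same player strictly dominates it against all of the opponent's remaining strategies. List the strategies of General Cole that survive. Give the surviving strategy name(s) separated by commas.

P3

For General Rowe, R2 strictly dominates R4 on the remaining columns (P1: 9>5, P2: 11>3, P3: 5>1, P4: 10>1, P5: 5>2); eliminate R4.
Column P1 is eliminated: P2 beats it against every remaining row (R1: 7>1, R2: 3>2, R3: 5>4).
For General Cole, P3 strictly dominates P5 on the remaining rows (R1: 4>1, R2: 12>4, R3: 12>1); eliminate P5.
General Rowe's strategy R3 is strictly dominated by R2 (P2: 11>3, P3: 5>4, P4: 10>5) and is removed.
General Cole's strategy P2 is strictly dominated by P4 (R1: 10>7, R2: 4>3) and is removed.
General Rowe's strategy R1 is strictly dominated by R2 (P3: 5>2, P4: 10>1) and is removed.
For General Cole, P3 strictly dominates P4 on the remaining rows (R2: 12>4); eliminate P4.
Among the remaining strategies, none is strictly dominated by another pure strategy of the same player, so the elimination stops.
Surviving strategies — General Rowe: {R2}; General Cole: {P3}.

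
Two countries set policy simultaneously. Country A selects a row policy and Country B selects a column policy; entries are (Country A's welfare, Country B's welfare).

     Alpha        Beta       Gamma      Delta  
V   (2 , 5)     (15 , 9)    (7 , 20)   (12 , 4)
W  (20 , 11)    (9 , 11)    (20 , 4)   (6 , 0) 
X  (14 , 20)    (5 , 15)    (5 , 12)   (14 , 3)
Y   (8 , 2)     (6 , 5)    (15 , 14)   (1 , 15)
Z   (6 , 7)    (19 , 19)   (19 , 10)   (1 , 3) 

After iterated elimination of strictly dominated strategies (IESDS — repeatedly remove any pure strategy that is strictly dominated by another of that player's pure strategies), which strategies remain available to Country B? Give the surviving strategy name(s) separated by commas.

For Country A, W strictly dominates Y on the remaining columns (Alpha: 20>8, Beta: 9>6, Gamma: 20>15, Delta: 6>1); eliminate Y.
For Country B, Alpha strictly dominates Delta on the remaining rows (V: 5>4, W: 11>0, X: 20>3, Z: 7>3); eliminate Delta.
Country A's strategy V is strictly dominated by Z (Alpha: 6>2, Beta: 19>15, Gamma: 19>7) and is removed.
Country A's strategy X is strictly dominated by W (Alpha: 20>14, Beta: 9>5, Gamma: 20>5) and is removed.
Country B's strategy Gamma is strictly dominated by Beta (W: 11>4, Z: 19>10) and is removed.
Among the remaining strategies, none is strictly dominated by another pure strategy of the same player, so the elimination stops.
Surviving strategies — Country A: {W, Z}; Country B: {Alpha, Beta}.

Alpha, Beta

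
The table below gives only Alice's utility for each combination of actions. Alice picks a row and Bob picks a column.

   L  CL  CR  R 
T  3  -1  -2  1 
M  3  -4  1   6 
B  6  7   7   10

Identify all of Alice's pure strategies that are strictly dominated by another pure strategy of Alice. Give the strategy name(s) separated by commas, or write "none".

T: dominated, since B does at least as well everywhere (L: 6>3, CL: 7>-1, CR: 7>-2, R: 10>1).
M: dominated, since B does at least as well everywhere (L: 6>3, CL: 7>-4, CR: 7>1, R: 10>6).
Nothing dominates B: T at L (6>3); M at L (6>3).

T, M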